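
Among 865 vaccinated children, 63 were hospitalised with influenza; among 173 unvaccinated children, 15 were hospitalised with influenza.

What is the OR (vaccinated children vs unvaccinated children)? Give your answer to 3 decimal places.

OR = (63 × 158) / (802 × 15) = 9954/12030 ≈ 0.827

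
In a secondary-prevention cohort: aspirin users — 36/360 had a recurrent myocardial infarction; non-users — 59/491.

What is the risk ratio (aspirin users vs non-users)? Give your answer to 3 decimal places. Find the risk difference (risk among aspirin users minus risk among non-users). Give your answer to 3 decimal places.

risk, aspirin users = 36/360 = 0.1000
risk, non-users = 59/491 = 0.1202
RR = 0.1000 / 0.1202 = 0.832
risk difference = 0.1000 − 0.1202 = -0.020

RR = 0.832; RD = -0.020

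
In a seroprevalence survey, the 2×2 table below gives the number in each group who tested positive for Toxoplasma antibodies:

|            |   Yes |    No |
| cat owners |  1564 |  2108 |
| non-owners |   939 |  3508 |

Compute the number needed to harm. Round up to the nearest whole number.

risk, cat owners = 1564/3672 = 0.425926
risk, non-owners = 939/4447 = 0.211154
absolute risk difference = 0.214772
1 / 0.214772 = 4.656 → round up → 5

NNH ≈ 5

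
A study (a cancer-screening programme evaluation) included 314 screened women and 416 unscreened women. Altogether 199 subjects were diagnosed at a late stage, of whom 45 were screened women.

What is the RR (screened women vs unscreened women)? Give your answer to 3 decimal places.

screened women without the outcome: 314 − 45 = 269
unscreened women with the outcome: 199 − 45 = 154
unscreened women without the outcome: 416 − 154 = 262
risk, screened women = 45/314 = 0.1433
risk, unscreened women = 154/416 = 0.3702
RR = 0.1433 / 0.3702 = 0.387

0.387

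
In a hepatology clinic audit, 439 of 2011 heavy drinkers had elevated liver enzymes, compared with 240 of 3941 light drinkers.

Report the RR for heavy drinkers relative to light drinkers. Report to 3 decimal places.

RR: 3.585

risk, heavy drinkers = 439/2011 = 0.2183
risk, light drinkers = 240/3941 = 0.0609
RR = 0.2183 / 0.0609 = 3.585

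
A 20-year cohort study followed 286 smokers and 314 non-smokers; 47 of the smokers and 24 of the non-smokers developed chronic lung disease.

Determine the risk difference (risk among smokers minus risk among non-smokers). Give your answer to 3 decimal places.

RD ≈ 0.088

risk, smokers = 47/286 = 0.1643
risk, non-smokers = 24/314 = 0.0764
risk difference = 0.1643 − 0.0764 = 0.088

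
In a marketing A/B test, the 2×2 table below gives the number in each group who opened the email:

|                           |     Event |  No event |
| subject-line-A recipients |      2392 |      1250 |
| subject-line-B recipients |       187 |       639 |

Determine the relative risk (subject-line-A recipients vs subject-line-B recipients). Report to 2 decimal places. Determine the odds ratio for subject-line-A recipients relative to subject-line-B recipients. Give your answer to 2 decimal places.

RR = 2.90; OR = 6.54

risk, subject-line-A recipients = 2392/3642 = 0.6568
risk, subject-line-B recipients = 187/826 = 0.2264
RR = 0.6568 / 0.2264 = 2.90
odds, subject-line-A recipients = 2392/1250 = 1.9136
odds, subject-line-B recipients = 187/639 = 0.2926
OR = 1.9136 / 0.2926 = 6.54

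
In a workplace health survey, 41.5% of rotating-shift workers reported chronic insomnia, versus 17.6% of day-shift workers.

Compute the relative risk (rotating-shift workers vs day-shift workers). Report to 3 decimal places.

RR = 0.4150 / 0.1760 = 2.358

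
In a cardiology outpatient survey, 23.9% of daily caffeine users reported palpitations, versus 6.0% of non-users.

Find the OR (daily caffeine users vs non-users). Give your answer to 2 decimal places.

odds, daily caffeine users = 0.2390/0.7610 = 0.3141
odds, non-users = 0.0600/0.9400 = 0.0638
OR = 0.3141 / 0.0638 = 4.92

4.92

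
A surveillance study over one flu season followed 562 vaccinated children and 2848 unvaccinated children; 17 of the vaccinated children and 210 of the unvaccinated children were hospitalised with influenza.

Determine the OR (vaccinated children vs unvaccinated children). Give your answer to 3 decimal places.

OR = (17 × 2638) / (545 × 210) = 44846/114450 ≈ 0.392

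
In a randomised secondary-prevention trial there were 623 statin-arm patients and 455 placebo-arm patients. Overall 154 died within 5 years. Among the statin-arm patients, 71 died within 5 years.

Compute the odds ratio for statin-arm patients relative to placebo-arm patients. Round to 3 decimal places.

0.576

statin-arm patients without the outcome: 623 − 71 = 552
placebo-arm patients with the outcome: 154 − 71 = 83
placebo-arm patients without the outcome: 455 − 83 = 372
OR = (71 × 372) / (552 × 83) = 26412/45816 ≈ 0.576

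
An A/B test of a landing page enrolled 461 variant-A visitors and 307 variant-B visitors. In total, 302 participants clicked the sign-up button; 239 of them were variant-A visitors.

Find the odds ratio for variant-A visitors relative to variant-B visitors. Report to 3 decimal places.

variant-A visitors without the outcome: 461 − 239 = 222
variant-B visitors with the outcome: 302 − 239 = 63
variant-B visitors without the outcome: 307 − 63 = 244
odds, variant-A visitors = 239/222 = 1.0766
odds, variant-B visitors = 63/244 = 0.2582
OR = 1.0766 / 0.2582 = 4.170

4.170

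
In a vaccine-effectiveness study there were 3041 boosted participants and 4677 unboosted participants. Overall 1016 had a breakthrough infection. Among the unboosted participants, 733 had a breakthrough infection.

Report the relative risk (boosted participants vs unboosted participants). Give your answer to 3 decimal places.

boosted participants with the outcome: 1016 − 733 = 283
boosted participants without the outcome: 3041 − 283 = 2758
unboosted participants without the outcome: 4677 − 733 = 3944
risk, boosted participants = 283/3041 = 0.0931
risk, unboosted participants = 733/4677 = 0.1567
RR = 0.0931 / 0.1567 = 0.594

RR: 0.594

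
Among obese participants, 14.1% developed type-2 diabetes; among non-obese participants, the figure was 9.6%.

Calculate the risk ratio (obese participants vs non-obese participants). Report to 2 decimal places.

RR = 0.1410 / 0.0960 = 1.47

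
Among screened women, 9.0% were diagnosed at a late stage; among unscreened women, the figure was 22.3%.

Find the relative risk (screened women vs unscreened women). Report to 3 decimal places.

RR = 0.0900 / 0.2230 = 0.404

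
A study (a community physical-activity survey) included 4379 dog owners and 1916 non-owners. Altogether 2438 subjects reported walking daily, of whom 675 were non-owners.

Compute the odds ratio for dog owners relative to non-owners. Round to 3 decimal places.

dog owners with the outcome: 2438 − 675 = 1763
dog owners without the outcome: 4379 − 1763 = 2616
non-owners without the outcome: 1916 − 675 = 1241
OR = (1763 × 1241) / (2616 × 675) = 2187883/1765800 ≈ 1.239

OR = 1.239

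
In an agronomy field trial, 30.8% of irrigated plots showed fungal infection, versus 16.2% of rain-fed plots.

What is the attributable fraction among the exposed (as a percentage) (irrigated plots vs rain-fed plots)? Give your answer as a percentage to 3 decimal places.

AR% = (0.3080 − 0.1620) / 0.3080 = 0.4740 → 47.403%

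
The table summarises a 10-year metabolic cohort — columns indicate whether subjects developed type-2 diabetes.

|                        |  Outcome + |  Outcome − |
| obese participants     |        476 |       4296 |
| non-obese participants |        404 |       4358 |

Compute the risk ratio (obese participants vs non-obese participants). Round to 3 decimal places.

RR: 1.176

risk, obese participants = 476/4772 = 0.0997
risk, non-obese participants = 404/4762 = 0.0848
RR = 0.0997 / 0.0848 = 1.176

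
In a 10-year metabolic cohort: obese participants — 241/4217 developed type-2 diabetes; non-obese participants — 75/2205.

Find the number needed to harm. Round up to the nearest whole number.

NNH ≈ 44

risk, obese participants = 241/4217 = 0.057150
risk, non-obese participants = 75/2205 = 0.034014
absolute risk difference = 0.023136
1 / 0.023136 = 43.223 → round up → 44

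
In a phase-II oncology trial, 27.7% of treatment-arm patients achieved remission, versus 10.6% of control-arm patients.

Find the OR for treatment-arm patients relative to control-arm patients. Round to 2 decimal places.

OR: 3.23

odds, treatment-arm patients = 0.2770/0.7230 = 0.3831
odds, control-arm patients = 0.1060/0.8940 = 0.1186
OR = 0.3831 / 0.1186 = 3.23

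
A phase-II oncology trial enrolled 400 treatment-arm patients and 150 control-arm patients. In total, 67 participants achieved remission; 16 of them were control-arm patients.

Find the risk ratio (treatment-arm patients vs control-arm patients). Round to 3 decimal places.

treatment-arm patients with the outcome: 67 − 16 = 51
treatment-arm patients without the outcome: 400 − 51 = 349
control-arm patients without the outcome: 150 − 16 = 134
risk, treatment-arm patients = 51/400 = 0.1275
risk, control-arm patients = 16/150 = 0.1067
RR = 0.1275 / 0.1067 = 1.195

1.195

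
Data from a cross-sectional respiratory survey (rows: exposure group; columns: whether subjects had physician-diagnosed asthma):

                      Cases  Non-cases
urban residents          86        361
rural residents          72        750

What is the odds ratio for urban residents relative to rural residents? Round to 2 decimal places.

2.48

odds, urban residents = 86/361 = 0.2382
odds, rural residents = 72/750 = 0.0960
OR = 0.2382 / 0.0960 = 2.48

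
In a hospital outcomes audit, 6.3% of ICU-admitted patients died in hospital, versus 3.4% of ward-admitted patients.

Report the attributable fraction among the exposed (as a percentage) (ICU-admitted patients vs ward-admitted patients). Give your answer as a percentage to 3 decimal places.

AR% = (0.06300 − 0.03400) / 0.06300 = 0.4603 → 46.032%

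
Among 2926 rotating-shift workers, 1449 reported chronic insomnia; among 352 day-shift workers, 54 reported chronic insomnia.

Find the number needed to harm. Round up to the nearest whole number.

NNH ≈ 3

risk, rotating-shift workers = 1449/2926 = 0.495215
risk, day-shift workers = 54/352 = 0.153409
absolute risk difference = 0.341806
1 / 0.341806 = 2.926 → round up → 3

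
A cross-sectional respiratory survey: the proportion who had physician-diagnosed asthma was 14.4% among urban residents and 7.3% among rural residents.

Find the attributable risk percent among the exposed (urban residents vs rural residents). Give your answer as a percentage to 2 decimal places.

AR% = (0.1440 − 0.0730) / 0.1440 = 0.4931 → 49.31%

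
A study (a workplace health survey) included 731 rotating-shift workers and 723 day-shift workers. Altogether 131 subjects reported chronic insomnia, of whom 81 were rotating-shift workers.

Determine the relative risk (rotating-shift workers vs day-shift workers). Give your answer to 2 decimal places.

rotating-shift workers without the outcome: 731 − 81 = 650
day-shift workers with the outcome: 131 − 81 = 50
day-shift workers without the outcome: 723 − 50 = 673
risk, rotating-shift workers = 81/731 = 0.1108
risk, day-shift workers = 50/723 = 0.0692
RR = 0.1108 / 0.0692 = 1.60

1.60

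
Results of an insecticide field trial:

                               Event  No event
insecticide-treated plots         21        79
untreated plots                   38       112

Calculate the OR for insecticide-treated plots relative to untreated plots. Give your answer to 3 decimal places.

0.783

odds, insecticide-treated plots = 21/79 = 0.2658
odds, untreated plots = 38/112 = 0.3393
OR = 0.2658 / 0.3393 = 0.783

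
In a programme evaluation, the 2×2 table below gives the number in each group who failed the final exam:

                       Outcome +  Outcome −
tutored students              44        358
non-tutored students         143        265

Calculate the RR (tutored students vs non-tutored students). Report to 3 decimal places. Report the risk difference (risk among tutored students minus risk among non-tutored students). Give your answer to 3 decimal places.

RR = 0.312; RD = -0.241

risk, tutored students = 44/402 = 0.1095
risk, non-tutored students = 143/408 = 0.3505
RR = 0.1095 / 0.3505 = 0.312
risk difference = 0.1095 − 0.3505 = -0.241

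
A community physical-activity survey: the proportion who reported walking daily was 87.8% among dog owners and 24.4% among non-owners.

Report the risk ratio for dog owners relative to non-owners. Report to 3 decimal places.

RR = 0.8780 / 0.2440 = 3.598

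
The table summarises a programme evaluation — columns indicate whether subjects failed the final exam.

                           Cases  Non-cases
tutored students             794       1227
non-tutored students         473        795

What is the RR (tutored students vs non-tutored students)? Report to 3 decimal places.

risk, tutored students = 794/2021 = 0.3929
risk, non-tutored students = 473/1268 = 0.3730
RR = 0.3929 / 0.3730 = 1.053

RR ≈ 1.053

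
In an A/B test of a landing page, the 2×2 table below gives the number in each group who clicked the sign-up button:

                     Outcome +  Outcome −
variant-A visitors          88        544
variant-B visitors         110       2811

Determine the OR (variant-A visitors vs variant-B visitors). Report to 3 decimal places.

OR = (88 × 2811) / (544 × 110) = 247368/59840 ≈ 4.134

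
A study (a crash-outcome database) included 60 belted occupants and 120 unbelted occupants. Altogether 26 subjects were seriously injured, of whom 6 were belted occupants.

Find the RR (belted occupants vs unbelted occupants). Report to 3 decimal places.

RR: 0.600

belted occupants without the outcome: 60 − 6 = 54
unbelted occupants with the outcome: 26 − 6 = 20
unbelted occupants without the outcome: 120 − 20 = 100
risk, belted occupants = 6/60 = 0.1000
risk, unbelted occupants = 20/120 = 0.1667
RR = 0.1000 / 0.1667 = 0.600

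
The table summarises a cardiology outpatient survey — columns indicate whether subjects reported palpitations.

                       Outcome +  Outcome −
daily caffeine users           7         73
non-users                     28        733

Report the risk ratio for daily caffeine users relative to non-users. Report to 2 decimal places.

risk, daily caffeine users = 7/80 = 0.08750
risk, non-users = 28/761 = 0.03679
RR = 0.08750 / 0.03679 = 2.38

2.38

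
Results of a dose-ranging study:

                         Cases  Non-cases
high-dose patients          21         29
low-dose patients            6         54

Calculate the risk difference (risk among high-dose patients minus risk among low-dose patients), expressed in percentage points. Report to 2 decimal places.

RD = 32.00

risk, high-dose patients = 21/50 = 0.4200
risk, low-dose patients = 6/60 = 0.1000
risk difference = 0.4200 − 0.1000 = 0.3200 → 32.00 percentage points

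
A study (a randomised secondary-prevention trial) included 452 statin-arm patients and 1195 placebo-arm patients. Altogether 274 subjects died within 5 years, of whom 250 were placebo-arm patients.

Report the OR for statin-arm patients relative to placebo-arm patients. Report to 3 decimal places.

statin-arm patients with the outcome: 274 − 250 = 24
statin-arm patients without the outcome: 452 − 24 = 428
placebo-arm patients without the outcome: 1195 − 250 = 945
OR = (24 × 945) / (428 × 250) = 22680/107000 ≈ 0.212

0.212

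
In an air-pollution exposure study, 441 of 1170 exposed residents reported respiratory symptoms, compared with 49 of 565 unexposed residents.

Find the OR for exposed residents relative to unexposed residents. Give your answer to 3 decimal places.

OR = (441 × 516) / (729 × 49) = 227556/35721 ≈ 6.370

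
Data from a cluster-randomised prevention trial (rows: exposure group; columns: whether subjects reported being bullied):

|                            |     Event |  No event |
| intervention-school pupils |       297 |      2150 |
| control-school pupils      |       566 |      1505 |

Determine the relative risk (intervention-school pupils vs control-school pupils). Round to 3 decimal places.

risk, intervention-school pupils = 297/2447 = 0.1214
risk, control-school pupils = 566/2071 = 0.2733
RR = 0.1214 / 0.2733 = 0.444

0.444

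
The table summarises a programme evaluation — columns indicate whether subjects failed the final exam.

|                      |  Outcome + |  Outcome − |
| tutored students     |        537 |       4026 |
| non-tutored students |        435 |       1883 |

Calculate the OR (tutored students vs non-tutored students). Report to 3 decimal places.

OR = (537 × 1883) / (4026 × 435) = 1011171/1751310 ≈ 0.577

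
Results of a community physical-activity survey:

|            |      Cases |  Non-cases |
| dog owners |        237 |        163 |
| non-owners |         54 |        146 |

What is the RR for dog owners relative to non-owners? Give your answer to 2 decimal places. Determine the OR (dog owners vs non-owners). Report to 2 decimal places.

risk, dog owners = 237/400 = 0.5925
risk, non-owners = 54/200 = 0.2700
RR = 0.5925 / 0.2700 = 2.19
OR = (237 × 146) / (163 × 54) = 34602/8802 ≈ 3.93

RR = 2.19; OR = 3.93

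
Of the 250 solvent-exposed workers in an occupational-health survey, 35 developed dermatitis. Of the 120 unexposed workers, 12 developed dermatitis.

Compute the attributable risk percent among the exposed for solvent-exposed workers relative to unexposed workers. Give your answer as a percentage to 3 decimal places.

risk, solvent-exposed workers = 35/250 = 0.1400
risk, unexposed workers = 12/120 = 0.1000
AR% = (0.1400 − 0.1000) / 0.1400 = 0.2857 → 28.571%

28.571%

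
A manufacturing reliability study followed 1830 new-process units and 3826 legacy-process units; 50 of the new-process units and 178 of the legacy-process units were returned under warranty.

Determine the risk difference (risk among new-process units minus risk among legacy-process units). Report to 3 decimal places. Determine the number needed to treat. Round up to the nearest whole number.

risk, new-process units = 50/1830 = 0.02732
risk, legacy-process units = 178/3826 = 0.04652
risk difference = 0.02732 − 0.04652 = -0.019
absolute risk difference = 0.019201
1 / 0.019201 = 52.081 → round up → 53

RD = -0.019; NNT = 53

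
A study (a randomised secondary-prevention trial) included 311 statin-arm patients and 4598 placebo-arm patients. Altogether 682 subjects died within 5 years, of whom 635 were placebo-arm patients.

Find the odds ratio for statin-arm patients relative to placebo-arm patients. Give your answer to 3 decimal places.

statin-arm patients with the outcome: 682 − 635 = 47
statin-arm patients without the outcome: 311 − 47 = 264
placebo-arm patients without the outcome: 4598 − 635 = 3963
odds, statin-arm patients = 47/264 = 0.1780
odds, placebo-arm patients = 635/3963 = 0.1602
OR = 0.1780 / 0.1602 = 1.111

1.111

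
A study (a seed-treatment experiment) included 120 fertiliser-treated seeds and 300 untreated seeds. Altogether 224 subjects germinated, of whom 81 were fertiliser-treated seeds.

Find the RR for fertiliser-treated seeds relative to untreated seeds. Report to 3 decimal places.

fertiliser-treated seeds without the outcome: 120 − 81 = 39
untreated seeds with the outcome: 224 − 81 = 143
untreated seeds without the outcome: 300 − 143 = 157
risk, fertiliser-treated seeds = 81/120 = 0.6750
risk, untreated seeds = 143/300 = 0.4767
RR = 0.6750 / 0.4767 = 1.416

1.416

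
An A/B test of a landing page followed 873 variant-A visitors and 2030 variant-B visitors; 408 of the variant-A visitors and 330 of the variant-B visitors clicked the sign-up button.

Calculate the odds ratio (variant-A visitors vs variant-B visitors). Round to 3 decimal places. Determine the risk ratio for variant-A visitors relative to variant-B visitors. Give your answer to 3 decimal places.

OR = 4.520; RR = 2.875

OR = (408 × 1700) / (465 × 330) = 693600/153450 ≈ 4.520
risk, variant-A visitors = 408/873 = 0.4674
risk, variant-B visitors = 330/2030 = 0.1626
RR = 0.4674 / 0.1626 = 2.875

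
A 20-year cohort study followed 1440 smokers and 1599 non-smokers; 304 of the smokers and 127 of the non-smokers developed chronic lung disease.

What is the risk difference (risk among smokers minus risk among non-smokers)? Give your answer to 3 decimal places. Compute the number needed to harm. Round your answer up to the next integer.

risk, smokers = 304/1440 = 0.2111
risk, non-smokers = 127/1599 = 0.0794
risk difference = 0.2111 − 0.0794 = 0.132
absolute risk difference = 0.131686
1 / 0.131686 = 7.594 → round up → 8

RD = 0.132; NNH = 8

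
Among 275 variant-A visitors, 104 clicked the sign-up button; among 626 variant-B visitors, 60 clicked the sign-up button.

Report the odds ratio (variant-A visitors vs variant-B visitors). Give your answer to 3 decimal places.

OR = (104 × 566) / (171 × 60) = 58864/10260 ≈ 5.737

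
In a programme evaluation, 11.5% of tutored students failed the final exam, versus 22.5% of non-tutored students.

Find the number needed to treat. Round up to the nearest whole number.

10

absolute risk difference = 0.110000
1 / 0.110000 = 9.091 → round up → 10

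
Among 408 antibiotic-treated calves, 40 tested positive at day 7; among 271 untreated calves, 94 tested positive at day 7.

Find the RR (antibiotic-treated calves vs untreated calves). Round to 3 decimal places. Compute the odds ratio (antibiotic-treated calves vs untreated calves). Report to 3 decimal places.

risk, antibiotic-treated calves = 40/408 = 0.0980
risk, untreated calves = 94/271 = 0.3469
RR = 0.0980 / 0.3469 = 0.283
OR = (40 × 177) / (368 × 94) = 7080/34592 ≈ 0.205

RR = 0.283; OR = 0.205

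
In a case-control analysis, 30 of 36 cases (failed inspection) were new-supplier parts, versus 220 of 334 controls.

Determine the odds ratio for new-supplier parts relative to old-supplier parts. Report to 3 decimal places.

OR = (30 × 114) / (220 × 6) = 3420/1320 ≈ 2.591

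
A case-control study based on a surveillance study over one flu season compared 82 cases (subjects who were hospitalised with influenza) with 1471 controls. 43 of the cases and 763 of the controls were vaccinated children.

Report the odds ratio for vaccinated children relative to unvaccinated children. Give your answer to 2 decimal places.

odds, vaccinated children = 43/763 = 0.0564
odds, unvaccinated children = 39/708 = 0.0551
OR = 0.0564 / 0.0551 = 1.02

1.02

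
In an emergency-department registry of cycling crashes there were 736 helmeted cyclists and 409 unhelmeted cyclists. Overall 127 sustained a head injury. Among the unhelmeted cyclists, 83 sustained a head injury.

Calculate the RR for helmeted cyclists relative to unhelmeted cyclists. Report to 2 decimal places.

RR: 0.29

helmeted cyclists with the outcome: 127 − 83 = 44
helmeted cyclists without the outcome: 736 − 44 = 692
unhelmeted cyclists without the outcome: 409 − 83 = 326
risk, helmeted cyclists = 44/736 = 0.0598
risk, unhelmeted cyclists = 83/409 = 0.2029
RR = 0.0598 / 0.2029 = 0.29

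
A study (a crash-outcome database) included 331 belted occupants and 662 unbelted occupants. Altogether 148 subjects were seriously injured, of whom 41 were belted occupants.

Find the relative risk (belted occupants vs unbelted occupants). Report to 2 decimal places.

belted occupants without the outcome: 331 − 41 = 290
unbelted occupants with the outcome: 148 − 41 = 107
unbelted occupants without the outcome: 662 − 107 = 555
risk, belted occupants = 41/331 = 0.1239
risk, unbelted occupants = 107/662 = 0.1616
RR = 0.1239 / 0.1616 = 0.77

0.77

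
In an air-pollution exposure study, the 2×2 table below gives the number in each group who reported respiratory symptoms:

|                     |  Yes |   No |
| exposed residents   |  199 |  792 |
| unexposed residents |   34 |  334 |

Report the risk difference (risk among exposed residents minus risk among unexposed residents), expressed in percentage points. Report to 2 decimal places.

risk, exposed residents = 199/991 = 0.2008
risk, unexposed residents = 34/368 = 0.0924
risk difference = 0.2008 − 0.0924 = 0.1084 → 10.84 percentage points

10.84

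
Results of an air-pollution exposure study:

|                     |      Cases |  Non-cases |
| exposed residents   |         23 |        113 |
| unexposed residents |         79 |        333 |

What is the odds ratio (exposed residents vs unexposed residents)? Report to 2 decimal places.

OR = (23 × 333) / (113 × 79) = 7659/8927 ≈ 0.86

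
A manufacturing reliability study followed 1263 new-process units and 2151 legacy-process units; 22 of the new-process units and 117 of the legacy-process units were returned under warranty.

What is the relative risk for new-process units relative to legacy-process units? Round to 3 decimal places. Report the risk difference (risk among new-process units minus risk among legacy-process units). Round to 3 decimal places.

RR = 0.320; RD = -0.037

risk, new-process units = 22/1263 = 0.01742
risk, legacy-process units = 117/2151 = 0.05439
RR = 0.01742 / 0.05439 = 0.320
risk difference = 0.01742 − 0.05439 = -0.037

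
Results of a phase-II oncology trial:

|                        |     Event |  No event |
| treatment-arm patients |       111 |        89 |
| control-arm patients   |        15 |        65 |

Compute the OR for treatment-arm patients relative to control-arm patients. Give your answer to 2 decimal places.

OR = (111 × 65) / (89 × 15) = 7215/1335 ≈ 5.40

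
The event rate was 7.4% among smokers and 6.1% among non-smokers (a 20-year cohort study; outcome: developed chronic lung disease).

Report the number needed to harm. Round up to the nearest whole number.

77

absolute risk difference = 0.013000
1 / 0.013000 = 76.923 → round up → 77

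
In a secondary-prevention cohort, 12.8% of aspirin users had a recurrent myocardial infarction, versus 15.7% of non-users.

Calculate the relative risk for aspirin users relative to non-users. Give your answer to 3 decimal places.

RR = 0.1280 / 0.1570 = 0.815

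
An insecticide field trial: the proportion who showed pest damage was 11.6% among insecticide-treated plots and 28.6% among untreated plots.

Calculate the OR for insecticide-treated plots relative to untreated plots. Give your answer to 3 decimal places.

0.328

odds, insecticide-treated plots = 0.1160/0.8840 = 0.1312
odds, untreated plots = 0.2860/0.7140 = 0.4006
OR = 0.1312 / 0.4006 = 0.328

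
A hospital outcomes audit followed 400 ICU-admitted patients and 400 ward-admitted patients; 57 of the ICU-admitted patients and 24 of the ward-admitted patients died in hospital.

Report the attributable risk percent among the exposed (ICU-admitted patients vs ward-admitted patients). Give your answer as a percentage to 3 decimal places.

57.895%

risk, ICU-admitted patients = 57/400 = 0.1425
risk, ward-admitted patients = 24/400 = 0.0600
AR% = (0.1425 − 0.0600) / 0.1425 = 0.5789 → 57.895%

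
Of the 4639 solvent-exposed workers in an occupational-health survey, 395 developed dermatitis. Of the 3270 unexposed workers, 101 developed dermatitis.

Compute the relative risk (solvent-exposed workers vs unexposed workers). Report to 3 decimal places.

risk, solvent-exposed workers = 395/4639 = 0.08515
risk, unexposed workers = 101/3270 = 0.03089
RR = 0.08515 / 0.03089 = 2.757

RR ≈ 2.757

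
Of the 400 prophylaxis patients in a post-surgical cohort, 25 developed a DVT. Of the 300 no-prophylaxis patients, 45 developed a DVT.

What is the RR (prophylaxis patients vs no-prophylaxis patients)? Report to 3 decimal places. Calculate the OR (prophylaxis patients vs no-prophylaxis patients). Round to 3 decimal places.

risk, prophylaxis patients = 25/400 = 0.0625
risk, no-prophylaxis patients = 45/300 = 0.1500
RR = 0.0625 / 0.1500 = 0.417
OR = (25 × 255) / (375 × 45) = 6375/16875 ≈ 0.378

RR = 0.417; OR = 0.378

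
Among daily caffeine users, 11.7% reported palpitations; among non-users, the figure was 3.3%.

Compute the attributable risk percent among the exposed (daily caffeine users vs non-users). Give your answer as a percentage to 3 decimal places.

AR% = (0.11700 − 0.03300) / 0.11700 = 0.7179 → 71.795%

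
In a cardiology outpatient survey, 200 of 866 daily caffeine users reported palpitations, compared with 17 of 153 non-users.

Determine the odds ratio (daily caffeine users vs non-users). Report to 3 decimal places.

odds, daily caffeine users = 200/666 = 0.3003
odds, non-users = 17/136 = 0.1250
OR = 0.3003 / 0.1250 = 2.402

OR = 2.402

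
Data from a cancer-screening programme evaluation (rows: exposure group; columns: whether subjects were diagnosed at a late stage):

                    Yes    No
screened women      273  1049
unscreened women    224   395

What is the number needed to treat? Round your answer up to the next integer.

7

risk, screened women = 273/1322 = 0.206505
risk, unscreened women = 224/619 = 0.361874
absolute risk difference = 0.155369
1 / 0.155369 = 6.436 → round up → 7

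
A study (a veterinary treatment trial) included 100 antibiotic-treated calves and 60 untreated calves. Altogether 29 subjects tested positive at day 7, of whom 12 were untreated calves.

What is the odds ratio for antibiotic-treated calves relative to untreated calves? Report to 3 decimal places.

antibiotic-treated calves with the outcome: 29 − 12 = 17
antibiotic-treated calves without the outcome: 100 − 17 = 83
untreated calves without the outcome: 60 − 12 = 48
OR = (17 × 48) / (83 × 12) = 816/996 ≈ 0.819

0.819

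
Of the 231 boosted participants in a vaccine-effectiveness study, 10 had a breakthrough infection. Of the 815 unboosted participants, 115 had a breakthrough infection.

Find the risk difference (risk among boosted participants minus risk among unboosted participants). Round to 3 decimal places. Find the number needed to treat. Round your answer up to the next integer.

risk, boosted participants = 10/231 = 0.04329
risk, unboosted participants = 115/815 = 0.14110
risk difference = 0.04329 − 0.14110 = -0.098
absolute risk difference = 0.097814
1 / 0.097814 = 10.223 → round up → 11

RD = -0.098; NNT = 11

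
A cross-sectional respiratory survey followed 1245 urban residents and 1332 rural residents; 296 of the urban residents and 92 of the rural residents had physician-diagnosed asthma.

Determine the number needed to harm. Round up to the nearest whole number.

risk, urban residents = 296/1245 = 0.237751
risk, rural residents = 92/1332 = 0.069069
absolute risk difference = 0.168682
1 / 0.168682 = 5.928 → round up → 6

6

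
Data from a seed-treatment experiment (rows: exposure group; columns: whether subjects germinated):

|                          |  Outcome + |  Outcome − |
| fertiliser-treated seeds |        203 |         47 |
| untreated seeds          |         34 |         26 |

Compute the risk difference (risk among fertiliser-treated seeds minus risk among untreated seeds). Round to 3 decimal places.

risk, fertiliser-treated seeds = 203/250 = 0.8120
risk, untreated seeds = 34/60 = 0.5667
risk difference = 0.8120 − 0.5667 = 0.245

0.245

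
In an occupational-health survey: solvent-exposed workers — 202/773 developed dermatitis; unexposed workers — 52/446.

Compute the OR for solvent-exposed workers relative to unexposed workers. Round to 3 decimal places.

odds, solvent-exposed workers = 202/571 = 0.3538
odds, unexposed workers = 52/394 = 0.1320
OR = 0.3538 / 0.1320 = 2.680

OR: 2.680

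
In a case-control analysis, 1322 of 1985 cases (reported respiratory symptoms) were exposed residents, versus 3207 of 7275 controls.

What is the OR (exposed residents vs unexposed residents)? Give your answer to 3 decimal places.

odds, exposed residents = 1322/3207 = 0.4122
odds, unexposed residents = 663/4068 = 0.1630
OR = 0.4122 / 0.1630 = 2.529

2.529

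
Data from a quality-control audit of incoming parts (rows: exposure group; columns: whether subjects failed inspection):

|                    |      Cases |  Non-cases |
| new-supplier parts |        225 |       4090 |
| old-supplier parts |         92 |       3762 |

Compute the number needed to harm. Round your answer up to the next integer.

risk, new-supplier parts = 225/4315 = 0.052144
risk, old-supplier parts = 92/3854 = 0.023871
absolute risk difference = 0.028272
1 / 0.028272 = 35.371 → round up → 36

NNH = 36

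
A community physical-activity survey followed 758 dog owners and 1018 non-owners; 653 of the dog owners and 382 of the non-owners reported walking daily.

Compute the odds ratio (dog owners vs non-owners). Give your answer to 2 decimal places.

OR = (653 × 636) / (105 × 382) = 415308/40110 ≈ 10.35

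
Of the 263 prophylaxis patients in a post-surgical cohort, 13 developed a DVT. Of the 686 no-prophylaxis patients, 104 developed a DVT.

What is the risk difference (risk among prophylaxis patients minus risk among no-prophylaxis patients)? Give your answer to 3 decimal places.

risk, prophylaxis patients = 13/263 = 0.04943
risk, no-prophylaxis patients = 104/686 = 0.15160
risk difference = 0.04943 − 0.15160 = -0.102

RD = -0.102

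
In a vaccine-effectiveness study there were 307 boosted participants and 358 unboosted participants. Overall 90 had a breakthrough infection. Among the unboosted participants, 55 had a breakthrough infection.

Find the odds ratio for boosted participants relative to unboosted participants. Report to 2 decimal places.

OR ≈ 0.71

boosted participants with the outcome: 90 − 55 = 35
boosted participants without the outcome: 307 − 35 = 272
unboosted participants without the outcome: 358 − 55 = 303
OR = (35 × 303) / (272 × 55) = 10605/14960 ≈ 0.71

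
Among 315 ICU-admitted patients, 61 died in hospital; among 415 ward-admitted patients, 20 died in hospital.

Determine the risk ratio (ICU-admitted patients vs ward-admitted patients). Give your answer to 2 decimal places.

4.02

risk, ICU-admitted patients = 61/315 = 0.19365
risk, ward-admitted patients = 20/415 = 0.04819
RR = 0.19365 / 0.04819 = 4.02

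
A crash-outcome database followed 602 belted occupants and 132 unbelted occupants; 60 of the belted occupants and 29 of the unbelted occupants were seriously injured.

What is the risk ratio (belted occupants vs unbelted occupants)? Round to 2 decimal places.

RR = 0.45

risk, belted occupants = 60/602 = 0.0997
risk, unbelted occupants = 29/132 = 0.2197
RR = 0.0997 / 0.2197 = 0.45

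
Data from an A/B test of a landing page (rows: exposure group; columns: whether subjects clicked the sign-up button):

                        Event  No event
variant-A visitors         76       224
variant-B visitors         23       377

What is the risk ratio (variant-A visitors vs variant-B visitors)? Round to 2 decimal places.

risk, variant-A visitors = 76/300 = 0.2533
risk, variant-B visitors = 23/400 = 0.0575
RR = 0.2533 / 0.0575 = 4.41

RR = 4.41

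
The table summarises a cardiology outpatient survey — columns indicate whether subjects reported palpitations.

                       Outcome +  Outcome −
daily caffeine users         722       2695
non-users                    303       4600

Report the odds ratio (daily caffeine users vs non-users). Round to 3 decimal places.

OR = (722 × 4600) / (2695 × 303) = 3321200/816585 ≈ 4.067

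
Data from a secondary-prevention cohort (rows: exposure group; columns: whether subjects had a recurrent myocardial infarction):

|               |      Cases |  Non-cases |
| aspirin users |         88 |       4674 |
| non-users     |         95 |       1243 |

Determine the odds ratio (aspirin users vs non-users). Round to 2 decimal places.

OR = (88 × 1243) / (4674 × 95) = 109384/444030 ≈ 0.25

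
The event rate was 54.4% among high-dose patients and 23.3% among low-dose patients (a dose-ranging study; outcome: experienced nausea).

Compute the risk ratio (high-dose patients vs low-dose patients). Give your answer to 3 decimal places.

RR = 0.5440 / 0.2330 = 2.335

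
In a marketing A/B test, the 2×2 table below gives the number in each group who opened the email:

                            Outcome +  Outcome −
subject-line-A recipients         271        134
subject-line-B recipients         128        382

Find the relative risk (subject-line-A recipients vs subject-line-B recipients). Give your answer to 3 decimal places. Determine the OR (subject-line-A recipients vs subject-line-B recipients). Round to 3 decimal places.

risk, subject-line-A recipients = 271/405 = 0.6691
risk, subject-line-B recipients = 128/510 = 0.2510
RR = 0.6691 / 0.2510 = 2.666
OR = (271 × 382) / (134 × 128) = 103522/17152 ≈ 6.036

RR = 2.666; OR = 6.036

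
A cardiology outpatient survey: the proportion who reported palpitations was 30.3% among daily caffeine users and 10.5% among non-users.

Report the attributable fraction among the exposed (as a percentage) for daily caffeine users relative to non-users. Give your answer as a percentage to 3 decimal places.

AR% = (0.3030 − 0.1050) / 0.3030 = 0.6535 → 65.347%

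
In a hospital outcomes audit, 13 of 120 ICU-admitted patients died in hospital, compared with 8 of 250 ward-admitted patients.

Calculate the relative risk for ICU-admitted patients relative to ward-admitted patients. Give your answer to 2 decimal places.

risk, ICU-admitted patients = 13/120 = 0.10833
risk, ward-admitted patients = 8/250 = 0.03200
RR = 0.10833 / 0.03200 = 3.39

3.39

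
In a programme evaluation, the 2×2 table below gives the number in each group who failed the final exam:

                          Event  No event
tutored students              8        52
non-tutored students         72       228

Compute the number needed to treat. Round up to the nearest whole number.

risk, tutored students = 8/60 = 0.133333
risk, non-tutored students = 72/300 = 0.240000
absolute risk difference = 0.106667
1 / 0.106667 = 9.375 → round up → 10

NNT ≈ 10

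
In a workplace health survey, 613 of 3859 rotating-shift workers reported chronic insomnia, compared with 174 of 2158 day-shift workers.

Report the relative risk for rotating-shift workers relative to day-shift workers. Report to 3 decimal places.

RR = 1.970

risk, rotating-shift workers = 613/3859 = 0.1588
risk, day-shift workers = 174/2158 = 0.0806
RR = 0.1588 / 0.0806 = 1.970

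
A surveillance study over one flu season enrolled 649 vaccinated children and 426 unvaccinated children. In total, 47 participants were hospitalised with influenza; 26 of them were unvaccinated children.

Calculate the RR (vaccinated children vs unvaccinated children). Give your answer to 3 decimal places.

vaccinated children with the outcome: 47 − 26 = 21
vaccinated children without the outcome: 649 − 21 = 628
unvaccinated children without the outcome: 426 − 26 = 400
risk, vaccinated children = 21/649 = 0.03236
risk, unvaccinated children = 26/426 = 0.06103
RR = 0.03236 / 0.06103 = 0.530

RR ≈ 0.530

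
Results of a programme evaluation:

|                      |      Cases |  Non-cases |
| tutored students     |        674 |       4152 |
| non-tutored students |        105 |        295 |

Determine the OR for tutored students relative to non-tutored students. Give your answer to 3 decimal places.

OR = 0.456

odds, tutored students = 674/4152 = 0.1623
odds, non-tutored students = 105/295 = 0.3559
OR = 0.1623 / 0.3559 = 0.456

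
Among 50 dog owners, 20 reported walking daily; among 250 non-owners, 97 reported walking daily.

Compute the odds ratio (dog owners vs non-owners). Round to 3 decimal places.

OR = (20 × 153) / (30 × 97) = 3060/2910 ≈ 1.052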